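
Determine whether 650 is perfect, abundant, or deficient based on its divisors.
abundant

Proper divisors of 650: sum = 1 + 2 + 5 + 10 + 13 + 25 + 26 + 50 + 65 + 130 + 325 = 652
Since 652 > 650, 650 is abundant.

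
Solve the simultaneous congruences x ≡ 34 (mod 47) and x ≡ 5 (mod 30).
1115

Using Chinese Remainder Theorem:
M = 47 × 30 = 1410
M1 = 30, M2 = 47
y1 = 30^(-1) mod 47 = 11
y2 = 47^(-1) mod 30 = 23
x = (34×30×11 + 5×47×23) mod 1410 = 1115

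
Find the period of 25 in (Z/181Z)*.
15

181 is prime, so ord(25) divides φ(181) = 180.
Divisors of 180: 1, 2, 3, 4, 5, 6, 9, 10, 12, 15, 18, 20, 30, 36, 45, 60, 90, 180.
Repeated squaring: 25^1 ≡ 25, 25^2 ≡ 82, 25^4 ≡ 27, 25^8 ≡ 5, 25^16 ≡ 25, 25^32 ≡ 82, 25^64 ≡ 27, 25^128 ≡ 5 (mod 181).
Test 25^d mod 181 for each divisor d in increasing order:
25^1 ≡ 25
25^2 ≡ 82
25^3 = 25^2·25^1 ≡ 59
25^4 ≡ 27
25^5 = 25^4·25^1 ≡ 132
25^6 = 25^4·25^2 ≡ 42
25^9 = 25^8·25^1 ≡ 125
25^10 = 25^8·25^2 ≡ 48
25^12 = 25^8·25^4 ≡ 135
25^15 = 25^8·25^4·25^2·25^1 ≡ 1  ← first divisor giving 1
The order is 15.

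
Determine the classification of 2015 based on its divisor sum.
deficient

Proper divisors of 2015: sum = 1 + 5 + 13 + 31 + 65 + 155 + 403 = 673
Since 673 < 2015, 2015 is deficient.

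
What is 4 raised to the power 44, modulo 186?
70

Repeated squaring. Binary of 44 = 101100.
4^1 ≡ 4 (mod 186); 4^2 ≡ 16 (mod 186); 4^4 ≡ 70 (mod 186); 4^8 ≡ 64 (mod 186); 4^16 ≡ 4 (mod 186); 4^32 ≡ 16 (mod 186)
4^44 = 4^4 × 4^8 × 4^32 ≡ 70 (mod 186)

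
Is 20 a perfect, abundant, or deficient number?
abundant

Proper divisors of 20: sum = 1 + 2 + 4 + 5 + 10 = 22
Since 22 > 20, 20 is abundant.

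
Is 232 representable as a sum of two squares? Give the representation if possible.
6² + 14² (a=6, b=14)

Factorization: 232 = 2^3 × 29
By Fermat: n is sum of two squares iff every prime p ≡ 3 (mod 4) appears to even power.
All primes ≡ 3 (mod 4) appear to even power.
Search a = 0, 1, 2, … for 232 - a² a perfect square: first hit at a = 6: 232 - 36 = 196 = 14².
232 = 6² + 14² = 36 + 196 ✓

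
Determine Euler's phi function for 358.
178

358 = 2 × 179
φ(n) = n × ∏(1 - 1/p) for each prime p dividing n
φ(358) = 358 × (1 - 1/2) × (1 - 1/179) = 178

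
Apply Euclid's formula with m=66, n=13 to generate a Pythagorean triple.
(4187, 1716, 4525)

Euclid's formula: a = m² - n², b = 2mn, c = m² + n²
m = 66, n = 13
a = 66² - 13² = 4356 - 169 = 4187
b = 2 × 66 × 13 = 1716
c = 66² + 13² = 4356 + 169 = 4525
Verification: 4187² + 1716² = 17530969 + 2944656 = 20475625 = 4525² ✓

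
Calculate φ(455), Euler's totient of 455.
288

455 = 5 × 7 × 13
φ(n) = n × ∏(1 - 1/p) for each prime p dividing n
φ(455) = 455 × (1 - 1/5) × (1 - 1/7) × (1 - 1/13) = 288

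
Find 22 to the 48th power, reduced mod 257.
16

Repeated squaring. Binary of 48 = 110000.
22^1 ≡ 22 (mod 257); 22^2 ≡ 227 (mod 257); 22^4 ≡ 129 (mod 257); 22^8 ≡ 193 (mod 257); 22^16 ≡ 241 (mod 257); 22^32 ≡ 256 (mod 257)
22^48 = 22^16 × 22^32 ≡ 16 (mod 257)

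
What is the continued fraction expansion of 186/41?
[4; 1, 1, 6, 3]

Euclidean algorithm steps:
186 = 4 × 41 + 22
41 = 1 × 22 + 19
22 = 1 × 19 + 3
19 = 6 × 3 + 1
3 = 3 × 1 + 0
Continued fraction: [4; 1, 1, 6, 3]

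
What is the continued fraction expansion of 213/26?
[8; 5, 5]

Euclidean algorithm steps:
213 = 8 × 26 + 5
26 = 5 × 5 + 1
5 = 5 × 1 + 0
Continued fraction: [8; 5, 5]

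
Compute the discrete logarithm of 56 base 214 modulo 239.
71

Baby-step giant-step with step n = ⌈√239⌉ = 16.
Baby steps 214^j mod 239 (j:value) for j=0..15: 0:1, 1:214, 2:147, 3:149, 4:99, 5:154, 6:213, 7:172, 8:2, 9:189, 10:55, 11:59, 12:198, 13:69, 14:187, 15:105.
Giant-step multiplier: 214^(-16) ≡ 214^(238-16) = 214^222 ≡ 60 (mod 239).
Giant steps γ_i = 56·60^i mod 239: γ_0=56, γ_1=14, γ_2=123, γ_3=210, γ_4=172 (in table at j=7).
x = i·n + j = 4·16 + 7 = 71.
Check: 214^71 ≡ 56 (mod 239).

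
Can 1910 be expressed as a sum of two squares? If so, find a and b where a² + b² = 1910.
Not possible

Factorization: 1910 = 2 × 5 × 191
By Fermat: n is sum of two squares iff every prime p ≡ 3 (mod 4) appears to even power.
Prime(s) ≡ 3 (mod 4) with odd exponent: [(191, 1)]
Therefore 1910 cannot be expressed as a² + b².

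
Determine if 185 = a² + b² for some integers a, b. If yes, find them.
4² + 13² (a=4, b=13)

Factorization: 185 = 5 × 37
By Fermat: n is sum of two squares iff every prime p ≡ 3 (mod 4) appears to even power.
All primes ≡ 3 (mod 4) appear to even power.
Search a = 0, 1, 2, … for 185 - a² a perfect square: first hit at a = 4: 185 - 16 = 169 = 13².
185 = 4² + 13² = 16 + 169 ✓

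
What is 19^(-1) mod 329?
52

gcd(19, 329) = 1, so the inverse exists.
Extended Euclidean algorithm on (329, 19):
329 = 17 × 19 + 6  ⟹  6 = (1)·329 + (-17)·19
19 = 3 × 6 + 1  ⟹  1 = (-3)·329 + (52)·19
So (52)·19 ≡ 1 (mod 329), i.e. 19^(-1) ≡ 52 (mod 329).
Check: 19 × 52 = 988 ≡ 1 (mod 329)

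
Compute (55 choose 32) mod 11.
0

Using Lucas' theorem:
Write n=55 and k=32 in base 11:
n in base 11: [5, 0]
k in base 11: [2, 10]
C(55,32) mod 11 = ∏ C(n_i, k_i) mod 11
Digit binomials (mod 11): C(5,2) = 10; C(0,10) = 0 (k_i > n_i)
Product: 10 × 0 = 0 ≡ 0 (mod 11)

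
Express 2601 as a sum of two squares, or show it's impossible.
0² + 51² (a=0, b=51)

Factorization: 2601 = 3^2 × 17^2
By Fermat: n is sum of two squares iff every prime p ≡ 3 (mod 4) appears to even power.
All primes ≡ 3 (mod 4) appear to even power.
Search a = 0, 1, 2, … for 2601 - a² a perfect square: first hit at a = 0: 2601 - 0 = 2601 = 51².
2601 = 0² + 51² = 0 + 2601 ✓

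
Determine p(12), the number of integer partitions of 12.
77

p(n) counts ways to write n as a sum of positive integers (order ignored).
Euler's pentagonal recurrence: p(k) = p(k-1) + p(k-2) - p(k-5) - p(k-7) + p(k-12) + p(k-15) - ... (offsets j(3j∓1)/2, signs ++--, p(0)=1, p(<0)=0).
DP table for k = 0..11: p(0)=1, p(1)=1, p(2)=2, p(3)=3, p(4)=5, p(5)=7, p(6)=11, p(7)=15, p(8)=22, p(9)=30, p(10)=42, p(11)=56.
Final step: p(12) = p(11) + p(10) - p(7) - p(5) + p(0)
= 56 + 42 - 15 - 7 + 1
= 77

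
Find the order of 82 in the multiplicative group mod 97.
96

97 is prime, so ord(82) divides φ(97) = 96.
Divisors of 96: 1, 2, 3, 4, 6, 8, 12, 16, 24, 32, 48, 96.
Repeated squaring: 82^1 ≡ 82, 82^2 ≡ 31, 82^4 ≡ 88, 82^8 ≡ 81, 82^16 ≡ 62, 82^32 ≡ 61, 82^64 ≡ 35 (mod 97).
Test 82^d mod 97 for each divisor d in increasing order:
82^1 ≡ 82
82^2 ≡ 31
82^3 = 82^2·82^1 ≡ 20
82^4 ≡ 88
82^6 = 82^4·82^2 ≡ 12
82^8 ≡ 81
82^12 = 82^8·82^4 ≡ 47
82^16 ≡ 62
82^24 = 82^16·82^8 ≡ 75
82^32 ≡ 61
82^48 = 82^32·82^16 ≡ 96
82^96 = 82^64·82^32 ≡ 1  ← first divisor giving 1
The order is 96.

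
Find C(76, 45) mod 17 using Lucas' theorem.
0

Using Lucas' theorem:
Write n=76 and k=45 in base 17:
n in base 17: [4, 8]
k in base 17: [2, 11]
C(76,45) mod 17 = ∏ C(n_i, k_i) mod 17
Digit binomials (mod 17): C(4,2) = 6; C(8,11) = 0 (k_i > n_i)
Product: 6 × 0 = 0 ≡ 0 (mod 17)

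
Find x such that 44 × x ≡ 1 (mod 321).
197

gcd(44, 321) = 1, so the inverse exists.
Extended Euclidean algorithm on (321, 44):
321 = 7 × 44 + 13  ⟹  13 = (1)·321 + (-7)·44
44 = 3 × 13 + 5  ⟹  5 = (-3)·321 + (22)·44
13 = 2 × 5 + 3  ⟹  3 = (7)·321 + (-51)·44
5 = 1 × 3 + 2  ⟹  2 = (-10)·321 + (73)·44
3 = 1 × 2 + 1  ⟹  1 = (17)·321 + (-124)·44
So (-124)·44 ≡ 1 (mod 321), i.e. 44^(-1) ≡ -124 ≡ 197 (mod 321).
Check: 44 × 197 = 8668 ≡ 1 (mod 321)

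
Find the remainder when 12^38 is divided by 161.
18

Repeated squaring. Binary of 38 = 100110.
12^1 ≡ 12 (mod 161); 12^2 ≡ 144 (mod 161); 12^4 ≡ 128 (mod 161); 12^8 ≡ 123 (mod 161); 12^16 ≡ 156 (mod 161); 12^32 ≡ 25 (mod 161)
12^38 = 12^2 × 12^4 × 12^32 ≡ 18 (mod 161)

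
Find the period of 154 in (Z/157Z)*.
39

157 is prime, so ord(154) divides φ(157) = 156.
Divisors of 156: 1, 2, 3, 4, 6, 12, 13, 26, 39, 52, 78, 156.
Repeated squaring: 154^1 ≡ 154, 154^2 ≡ 9, 154^4 ≡ 81, 154^8 ≡ 124, 154^16 ≡ 147, 154^32 ≡ 100, 154^64 ≡ 109, 154^128 ≡ 106 (mod 157).
Test 154^d mod 157 for each divisor d in increasing order:
154^1 ≡ 154
154^2 ≡ 9
154^3 = 154^2·154^1 ≡ 130
154^4 ≡ 81
154^6 = 154^4·154^2 ≡ 101
154^12 = 154^8·154^4 ≡ 153
154^13 = 154^8·154^4·154^1 ≡ 12
154^26 = 154^16·154^8·154^2 ≡ 144
154^39 = 154^32·154^4·154^2·154^1 ≡ 1  ← first divisor giving 1
The order is 39.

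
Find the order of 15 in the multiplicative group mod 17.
8

17 is prime, so ord(15) divides φ(17) = 16.
Divisors of 16: 1, 2, 4, 8, 16.
Repeated squaring: 15^1 ≡ 15, 15^2 ≡ 4, 15^4 ≡ 16, 15^8 ≡ 1, 15^16 ≡ 1 (mod 17).
Test 15^d mod 17 for each divisor d in increasing order:
15^1 ≡ 15
15^2 ≡ 4
15^4 ≡ 16
15^8 ≡ 1  ← first divisor giving 1
The order is 8.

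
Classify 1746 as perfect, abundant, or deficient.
abundant

Proper divisors of 1746: sum = 1 + 2 + 3 + 6 + 9 + 18 + 97 + 194 + 291 + 582 + 873 = 2076
Since 2076 > 1746, 1746 is abundant.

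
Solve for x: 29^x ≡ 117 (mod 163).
125

Baby-step giant-step with step n = ⌈√163⌉ = 13.
Baby steps 29^j mod 163 (j:value) for j=0..12: 0:1, 1:29, 2:26, 3:102, 4:24, 5:44, 6:135, 7:3, 8:87, 9:78, 10:143, 11:72, 12:132.
Giant-step multiplier: 29^(-13) ≡ 29^(162-13) = 29^149 ≡ 130 (mod 163).
Giant steps γ_i = 117·130^i mod 163: γ_0=117, γ_1=51, γ_2=110, γ_3=119, γ_4=148, γ_5=6, γ_6=128, γ_7=14, γ_8=27, γ_9=87 (in table at j=8).
x = i·n + j = 9·13 + 8 = 125.
Check: 29^125 ≡ 117 (mod 163).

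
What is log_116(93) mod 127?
85

Baby-step giant-step with step n = ⌈√127⌉ = 12.
Baby steps 116^j mod 127 (j:value) for j=0..11: 0:1, 1:116, 2:121, 3:66, 4:36, 5:112, 6:38, 7:90, 8:26, 9:95, 10:98, 11:65.
Giant-step multiplier: 116^(-12) ≡ 116^(126-12) = 116^114 ≡ 100 (mod 127).
Giant steps γ_i = 93·100^i mod 127: γ_0=93, γ_1=29, γ_2=106, γ_3=59, γ_4=58, γ_5=85, γ_6=118, γ_7=116 (in table at j=1).
x = i·n + j = 7·12 + 1 = 85.
Check: 116^85 ≡ 93 (mod 127).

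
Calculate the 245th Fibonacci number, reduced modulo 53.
23

Matrix identity: Q^n = [[F_(n+1), F_n], [F_n, F_(n-1)]] with Q = [[1,1],[1,0]].
n = 245 = 11110101₂. Square-and-multiply, entries mod 53:
Q^1 = [[1,1],[1,0]]
Q^3 = (Q^1)²·Q = [[3,2],[2,1]]
Q^7 = (Q^3)²·Q = [[21,13],[13,8]]
Q^15 = (Q^7)²·Q = [[33,27],[27,6]]
Q^30 = (Q^15)² = [[16,46],[46,23]]
Q^61 = (Q^30)²·Q = [[32,40],[40,45]]
Q^122 = (Q^61)² = [[27,6],[6,21]]
Q^245 = (Q^122)²·Q = [[46,23],[23,23]]
F_245 mod 53 = Q^245[0][1] = 23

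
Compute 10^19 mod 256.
0

Repeated squaring. Binary of 19 = 10011.
10^1 ≡ 10 (mod 256); 10^2 ≡ 100 (mod 256); 10^4 ≡ 16 (mod 256); 10^8 ≡ 0 (mod 256); 10^16 ≡ 0 (mod 256)
10^19 = 10^1 × 10^2 × 10^16 ≡ 0 (mod 256)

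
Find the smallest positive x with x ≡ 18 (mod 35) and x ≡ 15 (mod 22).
543

Using Chinese Remainder Theorem:
M = 35 × 22 = 770
M1 = 22, M2 = 35
y1 = 22^(-1) mod 35 = 8
y2 = 35^(-1) mod 22 = 17
x = (18×22×8 + 15×35×17) mod 770 = 543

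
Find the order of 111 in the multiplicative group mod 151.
150

151 is prime, so ord(111) divides φ(151) = 150.
Divisors of 150: 1, 2, 3, 5, 6, 10, 15, 25, 30, 50, 75, 150.
Repeated squaring: 111^1 ≡ 111, 111^2 ≡ 90, 111^4 ≡ 97, 111^8 ≡ 47, 111^16 ≡ 95, 111^32 ≡ 116, 111^64 ≡ 17, 111^128 ≡ 138 (mod 151).
Test 111^d mod 151 for each divisor d in increasing order:
111^1 ≡ 111
111^2 ≡ 90
111^3 = 111^2·111^1 ≡ 24
111^5 = 111^4·111^1 ≡ 46
111^6 = 111^4·111^2 ≡ 123
111^10 = 111^8·111^2 ≡ 2
111^15 = 111^8·111^4·111^2·111^1 ≡ 92
111^25 = 111^16·111^8·111^1 ≡ 33
111^30 = 111^16·111^8·111^4·111^2 ≡ 8
111^50 = 111^32·111^16·111^2 ≡ 32
111^75 = 111^64·111^8·111^2·111^1 ≡ 150
111^150 = 111^128·111^16·111^4·111^2 ≡ 1  ← first divisor giving 1
The order is 150.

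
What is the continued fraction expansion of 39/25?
[1; 1, 1, 3, 1, 2]

Euclidean algorithm steps:
39 = 1 × 25 + 14
25 = 1 × 14 + 11
14 = 1 × 11 + 3
11 = 3 × 3 + 2
3 = 1 × 2 + 1
2 = 2 × 1 + 0
Continued fraction: [1; 1, 1, 3, 1, 2]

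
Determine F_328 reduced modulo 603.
546

Matrix identity: Q^n = [[F_(n+1), F_n], [F_n, F_(n-1)]] with Q = [[1,1],[1,0]].
n = 328 = 101001000₂. Square-and-multiply, entries mod 603:
Q^1 = [[1,1],[1,0]]
Q^2 = (Q^1)² = [[2,1],[1,1]]
Q^5 = (Q^2)²·Q = [[8,5],[5,3]]
Q^10 = (Q^5)² = [[89,55],[55,34]]
Q^20 = (Q^10)² = [[92,132],[132,563]]
Q^41 = (Q^20)²·Q = [[190,562],[562,231]]
Q^82 = (Q^41)² = [[395,226],[226,169]]
Q^164 = (Q^82)² = [[272,231],[231,41]]
Q^328 = (Q^164)² = [[112,546],[546,169]]
F_328 mod 603 = Q^328[0][1] = 546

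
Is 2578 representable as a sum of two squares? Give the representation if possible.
27² + 43² (a=27, b=43)

Factorization: 2578 = 2 × 1289
By Fermat: n is sum of two squares iff every prime p ≡ 3 (mod 4) appears to even power.
All primes ≡ 3 (mod 4) appear to even power.
Search a = 0, 1, 2, … for 2578 - a² a perfect square: first hit at a = 27: 2578 - 729 = 1849 = 43².
2578 = 27² + 43² = 729 + 1849 ✓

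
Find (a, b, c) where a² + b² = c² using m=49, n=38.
(957, 3724, 3845)

Euclid's formula: a = m² - n², b = 2mn, c = m² + n²
m = 49, n = 38
a = 49² - 38² = 2401 - 1444 = 957
b = 2 × 49 × 38 = 3724
c = 49² + 38² = 2401 + 1444 = 3845
Verification: 957² + 3724² = 915849 + 13868176 = 14784025 = 3845² ✓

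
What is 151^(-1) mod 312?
31

gcd(151, 312) = 1, so the inverse exists.
Extended Euclidean algorithm on (312, 151):
312 = 2 × 151 + 10  ⟹  10 = (1)·312 + (-2)·151
151 = 15 × 10 + 1  ⟹  1 = (-15)·312 + (31)·151
So (31)·151 ≡ 1 (mod 312), i.e. 151^(-1) ≡ 31 (mod 312).
Check: 151 × 31 = 4681 ≡ 1 (mod 312)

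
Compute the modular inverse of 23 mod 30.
17

gcd(23, 30) = 1, so the inverse exists.
Extended Euclidean algorithm on (30, 23):
30 = 1 × 23 + 7  ⟹  7 = (1)·30 + (-1)·23
23 = 3 × 7 + 2  ⟹  2 = (-3)·30 + (4)·23
7 = 3 × 2 + 1  ⟹  1 = (10)·30 + (-13)·23
So (-13)·23 ≡ 1 (mod 30), i.e. 23^(-1) ≡ -13 ≡ 17 (mod 30).
Check: 23 × 17 = 391 ≡ 1 (mod 30)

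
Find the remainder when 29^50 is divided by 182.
113

Repeated squaring. Binary of 50 = 110010.
29^1 ≡ 29 (mod 182); 29^2 ≡ 113 (mod 182); 29^4 ≡ 29 (mod 182); 29^8 ≡ 113 (mod 182); 29^16 ≡ 29 (mod 182); 29^32 ≡ 113 (mod 182)
29^50 = 29^2 × 29^16 × 29^32 ≡ 113 (mod 182)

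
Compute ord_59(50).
58

59 is prime, so ord(50) divides φ(59) = 58.
Divisors of 58: 1, 2, 29, 58.
Repeated squaring: 50^1 ≡ 50, 50^2 ≡ 22, 50^4 ≡ 12, 50^8 ≡ 26, 50^16 ≡ 27, 50^32 ≡ 21 (mod 59).
Test 50^d mod 59 for each divisor d in increasing order:
50^1 ≡ 50
50^2 ≡ 22
50^29 = 50^16·50^8·50^4·50^1 ≡ 58
50^58 = 50^32·50^16·50^8·50^2 ≡ 1  ← first divisor giving 1
The order is 58.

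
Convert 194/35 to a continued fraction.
[5; 1, 1, 5, 3]

Euclidean algorithm steps:
194 = 5 × 35 + 19
35 = 1 × 19 + 16
19 = 1 × 16 + 3
16 = 5 × 3 + 1
3 = 3 × 1 + 0
Continued fraction: [5; 1, 1, 5, 3]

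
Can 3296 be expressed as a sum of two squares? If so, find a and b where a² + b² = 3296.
Not possible

Factorization: 3296 = 2^5 × 103
By Fermat: n is sum of two squares iff every prime p ≡ 3 (mod 4) appears to even power.
Prime(s) ≡ 3 (mod 4) with odd exponent: [(103, 1)]
Therefore 3296 cannot be expressed as a² + b².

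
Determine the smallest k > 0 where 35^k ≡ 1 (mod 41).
40

41 is prime, so ord(35) divides φ(41) = 40.
Divisors of 40: 1, 2, 4, 5, 8, 10, 20, 40.
Repeated squaring: 35^1 ≡ 35, 35^2 ≡ 36, 35^4 ≡ 25, 35^8 ≡ 10, 35^16 ≡ 18, 35^32 ≡ 37 (mod 41).
Test 35^d mod 41 for each divisor d in increasing order:
35^1 ≡ 35
35^2 ≡ 36
35^4 ≡ 25
35^5 = 35^4·35^1 ≡ 14
35^8 ≡ 10
35^10 = 35^8·35^2 ≡ 32
35^20 = 35^16·35^4 ≡ 40
35^40 = 35^32·35^8 ≡ 1  ← first divisor giving 1
The order is 40.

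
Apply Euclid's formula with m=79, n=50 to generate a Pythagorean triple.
(3741, 7900, 8741)

Euclid's formula: a = m² - n², b = 2mn, c = m² + n²
m = 79, n = 50
a = 79² - 50² = 6241 - 2500 = 3741
b = 2 × 79 × 50 = 7900
c = 79² + 50² = 6241 + 2500 = 8741
Verification: 3741² + 7900² = 13995081 + 62410000 = 76405081 = 8741² ✓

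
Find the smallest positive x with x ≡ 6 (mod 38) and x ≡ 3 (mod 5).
158

Using Chinese Remainder Theorem:
M = 38 × 5 = 190
M1 = 5, M2 = 38
y1 = 5^(-1) mod 38 = 23
y2 = 38^(-1) mod 5 = 2
x = (6×5×23 + 3×38×2) mod 190 = 158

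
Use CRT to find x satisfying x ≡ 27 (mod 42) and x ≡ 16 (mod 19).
111

Using Chinese Remainder Theorem:
M = 42 × 19 = 798
M1 = 19, M2 = 42
y1 = 19^(-1) mod 42 = 31
y2 = 42^(-1) mod 19 = 5
x = (27×19×31 + 16×42×5) mod 798 = 111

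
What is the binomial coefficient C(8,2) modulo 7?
0

Using Lucas' theorem:
Write n=8 and k=2 in base 7:
n in base 7: [1, 1]
k in base 7: [0, 2]
C(8,2) mod 7 = ∏ C(n_i, k_i) mod 7
Digit binomials (mod 7): C(1,0) = 1; C(1,2) = 0 (k_i > n_i)
Product: 1 × 0 = 0 ≡ 0 (mod 7)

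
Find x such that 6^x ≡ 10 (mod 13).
2

Baby-step giant-step with step n = ⌈√13⌉ = 4.
Baby steps 6^j mod 13 (j:value) for j=0..3: 0:1, 1:6, 2:10, 3:8.
h = 10 is already in the table at j=2, so x = 2.
Check: 6^2 ≡ 10 (mod 13).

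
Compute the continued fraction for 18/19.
[0; 1, 18]

Euclidean algorithm steps:
18 = 0 × 19 + 18
19 = 1 × 18 + 1
18 = 18 × 1 + 0
Continued fraction: [0; 1, 18]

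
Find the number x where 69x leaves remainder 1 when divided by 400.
29

gcd(69, 400) = 1, so the inverse exists.
Extended Euclidean algorithm on (400, 69):
400 = 5 × 69 + 55  ⟹  55 = (1)·400 + (-5)·69
69 = 1 × 55 + 14  ⟹  14 = (-1)·400 + (6)·69
55 = 3 × 14 + 13  ⟹  13 = (4)·400 + (-23)·69
14 = 1 × 13 + 1  ⟹  1 = (-5)·400 + (29)·69
So (29)·69 ≡ 1 (mod 400), i.e. 69^(-1) ≡ 29 (mod 400).
Check: 69 × 29 = 2001 ≡ 1 (mod 400)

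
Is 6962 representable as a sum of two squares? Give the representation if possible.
59² + 59² (a=59, b=59)

Factorization: 6962 = 2 × 59^2
By Fermat: n is sum of two squares iff every prime p ≡ 3 (mod 4) appears to even power.
All primes ≡ 3 (mod 4) appear to even power.
Search a = 0, 1, 2, … for 6962 - a² a perfect square: first hit at a = 59: 6962 - 3481 = 3481 = 59².
6962 = 59² + 59² = 3481 + 3481 ✓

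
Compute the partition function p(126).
3519222692

p(n) counts ways to write n as a sum of positive integers (order ignored).
Euler's pentagonal recurrence: p(k) = p(k-1) + p(k-2) - p(k-5) - p(k-7) + p(k-12) + p(k-15) - ... (offsets j(3j∓1)/2, signs ++--, p(0)=1, p(<0)=0).
DP table for k = 0..125: p(0)=1, p(1)=1, p(2)=2, p(3)=3, p(4)=5, p(5)=7, p(6)=11, p(7)=15, p(8)=22, p(9)=30, p(10)=42, p(11)=56, p(12)=77, p(13)=101, p(14)=135, p(15)=176, p(16)=231, p(17)=297, p(18)=385, p(19)=490, p(20)=627, p(21)=792, p(22)=1002, p(23)=1255, p(24)=1575, p(25)=1958, p(26)=2436, p(27)=3010, p(28)=3718, p(29)=4565, p(30)=5604, p(31)=6842, p(32)=8349, p(33)=10143, p(34)=12310, p(35)=14883, p(36)=17977, p(37)=21637, p(38)=26015, p(39)=31185, p(40)=37338, p(41)=44583, p(42)=53174, p(43)=63261, p(44)=75175, p(45)=89134, p(46)=105558, p(47)=124754, p(48)=147273, p(49)=173525, p(50)=204226, p(51)=239943, p(52)=281589, p(53)=329931, p(54)=386155, p(55)=451276, p(56)=526823, p(57)=614154, p(58)=715220, p(59)=831820, p(60)=966467, p(61)=1121505, p(62)=1300156, p(63)=1505499, p(64)=1741630, p(65)=2012558, p(66)=2323520, p(67)=2679689, p(68)=3087735, p(69)=3554345, p(70)=4087968, p(71)=4697205, p(72)=5392783, p(73)=6185689, p(74)=7089500, p(75)=8118264, p(76)=9289091, p(77)=10619863, p(78)=12132164, p(79)=13848650, p(80)=15796476, p(81)=18004327, p(82)=20506255, p(83)=23338469, p(84)=26543660, p(85)=30167357, p(86)=34262962, p(87)=38887673, p(88)=44108109, p(89)=49995925, p(90)=56634173, p(91)=64112359, p(92)=72533807, p(93)=82010177, p(94)=92669720, p(95)=104651419, p(96)=118114304, p(97)=133230930, p(98)=150198136, p(99)=169229875, p(100)=190569292, p(101)=214481126, p(102)=241265379, p(103)=271248950, p(104)=304801365, p(105)=342325709, p(106)=384276336, p(107)=431149389, p(108)=483502844, p(109)=541946240, p(110)=607163746, p(111)=679903203, p(112)=761002156, p(113)=851376628, p(114)=952050665, p(115)=1064144451, p(116)=1188908248, p(117)=1327710076, p(118)=1482074143, p(119)=1653668665, p(120)=1844349560, p(121)=2056148051, p(122)=2291320912, p(123)=2552338241, p(124)=2841940500, p(125)=3163127352.
Final step: p(126) = p(125) + p(124) - p(121) - p(119) + p(114) + p(111) - p(104) - p(100) + p(91) + p(86) - p(75) - p(69) + p(56) + p(49) - p(34) - p(26) + p(9) + p(0)
= 3163127352 + 2841940500 - 2056148051 - 1653668665 + 952050665 + 679903203 - 304801365 - 190569292 + 64112359 + 34262962 - 8118264 - 3554345 + 526823 + 173525 - 12310 - 2436 + 30 + 1
= 3519222692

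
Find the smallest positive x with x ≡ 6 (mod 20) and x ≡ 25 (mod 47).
166

Using Chinese Remainder Theorem:
M = 20 × 47 = 940
M1 = 47, M2 = 20
y1 = 47^(-1) mod 20 = 3
y2 = 20^(-1) mod 47 = 40
x = (6×47×3 + 25×20×40) mod 940 = 166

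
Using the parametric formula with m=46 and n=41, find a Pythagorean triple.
(435, 3772, 3797)

Euclid's formula: a = m² - n², b = 2mn, c = m² + n²
m = 46, n = 41
a = 46² - 41² = 2116 - 1681 = 435
b = 2 × 46 × 41 = 3772
c = 46² + 41² = 2116 + 1681 = 3797
Verification: 435² + 3772² = 189225 + 14227984 = 14417209 = 3797² ✓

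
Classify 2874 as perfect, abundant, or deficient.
abundant

Proper divisors of 2874: sum = 1 + 2 + 3 + 6 + 479 + 958 + 1437 = 2886
Since 2886 > 2874, 2874 is abundant.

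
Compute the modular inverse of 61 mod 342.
157

gcd(61, 342) = 1, so the inverse exists.
Extended Euclidean algorithm on (342, 61):
342 = 5 × 61 + 37  ⟹  37 = (1)·342 + (-5)·61
61 = 1 × 37 + 24  ⟹  24 = (-1)·342 + (6)·61
37 = 1 × 24 + 13  ⟹  13 = (2)·342 + (-11)·61
24 = 1 × 13 + 11  ⟹  11 = (-3)·342 + (17)·61
13 = 1 × 11 + 2  ⟹  2 = (5)·342 + (-28)·61
11 = 5 × 2 + 1  ⟹  1 = (-28)·342 + (157)·61
So (157)·61 ≡ 1 (mod 342), i.e. 61^(-1) ≡ 157 (mod 342).
Check: 61 × 157 = 9577 ≡ 1 (mod 342)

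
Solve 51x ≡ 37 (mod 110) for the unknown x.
x ≡ 87 (mod 110)

gcd(51, 110) = 1, which divides 37, so solutions exist.
Find 51^(-1) mod 110 by the extended Euclidean algorithm:
110 = 2 × 51 + 8  ⟹  8 = (1)·110 + (-2)·51
51 = 6 × 8 + 3  ⟹  3 = (-6)·110 + (13)·51
8 = 2 × 3 + 2  ⟹  2 = (13)·110 + (-28)·51
3 = 1 × 2 + 1  ⟹  1 = (-19)·110 + (41)·51
So (41)·51 ≡ 1 (mod 110), i.e. 51^(-1) ≡ 41 (mod 110).
x ≡ 41 × 37 = 1517 ≡ 87 (mod 110).
Check: 51 × 87 = 4437 ≡ 37 (mod 110).
Unique solution: x ≡ 87 (mod 110)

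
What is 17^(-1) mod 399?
47

gcd(17, 399) = 1, so the inverse exists.
Extended Euclidean algorithm on (399, 17):
399 = 23 × 17 + 8  ⟹  8 = (1)·399 + (-23)·17
17 = 2 × 8 + 1  ⟹  1 = (-2)·399 + (47)·17
So (47)·17 ≡ 1 (mod 399), i.e. 17^(-1) ≡ 47 (mod 399).
Check: 17 × 47 = 799 ≡ 1 (mod 399)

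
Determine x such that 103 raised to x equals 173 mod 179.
172

Baby-step giant-step with step n = ⌈√179⌉ = 14.
Baby steps 103^j mod 179 (j:value) for j=0..13: 0:1, 1:103, 2:48, 3:111, 4:156, 5:137, 6:149, 7:132, 8:171, 9:71, 10:153, 11:7, 12:5, 13:157.
Giant-step multiplier: 103^(-14) ≡ 103^(178-14) = 103^164 ≡ 135 (mod 179).
Giant steps γ_i = 173·135^i mod 179: γ_0=173, γ_1=85, γ_2=19, γ_3=59, γ_4=89, γ_5=22, γ_6=106, γ_7=169, γ_8=82, γ_9=151, γ_10=158, γ_11=29, γ_12=156 (in table at j=4).
x = i·n + j = 12·14 + 4 = 172.
Check: 103^172 ≡ 173 (mod 179).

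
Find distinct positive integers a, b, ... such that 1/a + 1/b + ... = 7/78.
1/12 + 1/156

Greedy algorithm:
7/78: ceiling(78/7) = 12, use 1/12
1/156: ceiling(156/1) = 156, use 1/156
Result: 7/78 = 1/12 + 1/156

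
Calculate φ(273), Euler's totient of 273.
144

273 = 3 × 7 × 13
φ(n) = n × ∏(1 - 1/p) for each prime p dividing n
φ(273) = 273 × (1 - 1/3) × (1 - 1/7) × (1 - 1/13) = 144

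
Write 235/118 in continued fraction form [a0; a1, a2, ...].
[1; 1, 117]

Euclidean algorithm steps:
235 = 1 × 118 + 117
118 = 1 × 117 + 1
117 = 117 × 1 + 0
Continued fraction: [1; 1, 117]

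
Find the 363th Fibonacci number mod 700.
642

Matrix identity: Q^n = [[F_(n+1), F_n], [F_n, F_(n-1)]] with Q = [[1,1],[1,0]].
n = 363 = 101101011₂. Square-and-multiply, entries mod 700:
Q^1 = [[1,1],[1,0]]
Q^2 = (Q^1)² = [[2,1],[1,1]]
Q^5 = (Q^2)²·Q = [[8,5],[5,3]]
Q^11 = (Q^5)²·Q = [[144,89],[89,55]]
Q^22 = (Q^11)² = [[657,211],[211,446]]
Q^45 = (Q^22)²·Q = [[503,170],[170,333]]
Q^90 = (Q^45)² = [[509,20],[20,489]]
Q^181 = (Q^90)²·Q = [[141,481],[481,360]]
Q^363 = (Q^181)²·Q = [[123,642],[642,181]]
F_363 mod 700 = Q^363[0][1] = 642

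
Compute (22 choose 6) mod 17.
0

Using Lucas' theorem:
Write n=22 and k=6 in base 17:
n in base 17: [1, 5]
k in base 17: [0, 6]
C(22,6) mod 17 = ∏ C(n_i, k_i) mod 17
Digit binomials (mod 17): C(1,0) = 1; C(5,6) = 0 (k_i > n_i)
Product: 1 × 0 = 0 ≡ 0 (mod 17)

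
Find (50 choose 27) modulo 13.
7

Using Lucas' theorem:
Write n=50 and k=27 in base 13:
n in base 13: [3, 11]
k in base 13: [2, 1]
C(50,27) mod 13 = ∏ C(n_i, k_i) mod 13
Digit binomials (mod 13): C(3,2) = 3; C(11,1) = 11
Product: 3 × 11 = 33 ≡ 7 (mod 13)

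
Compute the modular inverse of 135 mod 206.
29

gcd(135, 206) = 1, so the inverse exists.
Extended Euclidean algorithm on (206, 135):
206 = 1 × 135 + 71  ⟹  71 = (1)·206 + (-1)·135
135 = 1 × 71 + 64  ⟹  64 = (-1)·206 + (2)·135
71 = 1 × 64 + 7  ⟹  7 = (2)·206 + (-3)·135
64 = 9 × 7 + 1  ⟹  1 = (-19)·206 + (29)·135
So (29)·135 ≡ 1 (mod 206), i.e. 135^(-1) ≡ 29 (mod 206).
Check: 135 × 29 = 3915 ≡ 1 (mod 206)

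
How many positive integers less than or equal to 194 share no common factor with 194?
96

194 = 2 × 97
φ(n) = n × ∏(1 - 1/p) for each prime p dividing n
φ(194) = 194 × (1 - 1/2) × (1 - 1/97) = 96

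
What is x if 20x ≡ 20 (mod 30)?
x ≡ 1 (mod 3)

gcd(20, 30) = 10, which divides 20, so solutions exist.
Divide through by 10: 2x ≡ 2 (mod 3).
Find 2^(-1) mod 3 by the extended Euclidean algorithm:
3 = 1 × 2 + 1  ⟹  1 = (1)·3 + (-1)·2
So (-1)·2 ≡ 1 (mod 3), i.e. 2^(-1) ≡ -1 ≡ 2 (mod 3).
x ≡ 2 × 2 = 4 ≡ 1 (mod 3).
Check: 20 × 1 = 20 ≡ 20 (mod 30).
x ≡ 1 (mod 3), giving 10 solutions mod 30.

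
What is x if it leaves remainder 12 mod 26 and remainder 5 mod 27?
194

Using Chinese Remainder Theorem:
M = 26 × 27 = 702
M1 = 27, M2 = 26
y1 = 27^(-1) mod 26 = 1
y2 = 26^(-1) mod 27 = 26
x = (12×27×1 + 5×26×26) mod 702 = 194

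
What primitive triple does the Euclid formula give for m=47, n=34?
(1053, 3196, 3365)

Euclid's formula: a = m² - n², b = 2mn, c = m² + n²
m = 47, n = 34
a = 47² - 34² = 2209 - 1156 = 1053
b = 2 × 47 × 34 = 3196
c = 47² + 34² = 2209 + 1156 = 3365
Verification: 1053² + 3196² = 1108809 + 10214416 = 11323225 = 3365² ✓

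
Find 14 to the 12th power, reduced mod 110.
86

Repeated squaring. Binary of 12 = 1100.
14^1 ≡ 14 (mod 110); 14^2 ≡ 86 (mod 110); 14^4 ≡ 26 (mod 110); 14^8 ≡ 16 (mod 110)
14^12 = 14^4 × 14^8 ≡ 86 (mod 110)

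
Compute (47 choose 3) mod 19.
8

Using Lucas' theorem:
Write n=47 and k=3 in base 19:
n in base 19: [2, 9]
k in base 19: [0, 3]
C(47,3) mod 19 = ∏ C(n_i, k_i) mod 19
Digit binomials (mod 19): C(2,0) = 1; C(9,3) = 84 ≡ 8
Product: 1 × 8 = 8 ≡ 8 (mod 19)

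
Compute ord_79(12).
26

79 is prime, so ord(12) divides φ(79) = 78.
Divisors of 78: 1, 2, 3, 6, 13, 26, 39, 78.
Repeated squaring: 12^1 ≡ 12, 12^2 ≡ 65, 12^4 ≡ 38, 12^8 ≡ 22, 12^16 ≡ 10, 12^32 ≡ 21, 12^64 ≡ 46 (mod 79).
Test 12^d mod 79 for each divisor d in increasing order:
12^1 ≡ 12
12^2 ≡ 65
12^3 = 12^2·12^1 ≡ 69
12^6 = 12^4·12^2 ≡ 21
12^13 = 12^8·12^4·12^1 ≡ 78
12^26 = 12^16·12^8·12^2 ≡ 1  ← first divisor giving 1
The order is 26.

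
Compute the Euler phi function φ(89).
88

89 = 89
φ(n) = n × ∏(1 - 1/p) for each prime p dividing n
φ(89) = 89 × (1 - 1/89) = 88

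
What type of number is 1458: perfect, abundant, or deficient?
abundant

Proper divisors of 1458: sum = 1 + 2 + 3 + 6 + 9 + 18 + 27 + 54 + 81 + 162 + 243 + 486 + 729 = 1821
Since 1821 > 1458, 1458 is abundant.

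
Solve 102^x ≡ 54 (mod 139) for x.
74

Baby-step giant-step with step n = ⌈√139⌉ = 12.
Baby steps 102^j mod 139 (j:value) for j=0..11: 0:1, 1:102, 2:118, 3:82, 4:24, 5:85, 6:52, 7:22, 8:20, 9:94, 10:136, 11:111.
Giant-step multiplier: 102^(-12) ≡ 102^(138-12) = 102^126 ≡ 64 (mod 139).
Giant steps γ_i = 54·64^i mod 139: γ_0=54, γ_1=120, γ_2=35, γ_3=16, γ_4=51, γ_5=67, γ_6=118 (in table at j=2).
x = i·n + j = 6·12 + 2 = 74.
Check: 102^74 ≡ 54 (mod 139).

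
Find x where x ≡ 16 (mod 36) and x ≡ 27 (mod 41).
232

Using Chinese Remainder Theorem:
M = 36 × 41 = 1476
M1 = 41, M2 = 36
y1 = 41^(-1) mod 36 = 29
y2 = 36^(-1) mod 41 = 8
x = (16×41×29 + 27×36×8) mod 1476 = 232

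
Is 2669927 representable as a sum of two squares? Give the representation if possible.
Not possible

Factorization: 2669927 = 13 × 59^3
By Fermat: n is sum of two squares iff every prime p ≡ 3 (mod 4) appears to even power.
Prime(s) ≡ 3 (mod 4) with odd exponent: [(59, 3)]
Therefore 2669927 cannot be expressed as a² + b².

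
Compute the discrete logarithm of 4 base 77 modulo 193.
124

Baby-step giant-step with step n = ⌈√193⌉ = 14.
Baby steps 77^j mod 193 (j:value) for j=0..13: 0:1, 1:77, 2:139, 3:88, 4:21, 5:73, 6:24, 7:111, 8:55, 9:182, 10:118, 11:15, 12:190, 13:155.
Giant-step multiplier: 77^(-14) ≡ 77^(192-14) = 77^178 ≡ 56 (mod 193).
Giant steps γ_i = 4·56^i mod 193: γ_0=4, γ_1=31, γ_2=192, γ_3=137, γ_4=145, γ_5=14, γ_6=12, γ_7=93, γ_8=190 (in table at j=12).
x = i·n + j = 8·14 + 12 = 124.
Check: 77^124 ≡ 4 (mod 193).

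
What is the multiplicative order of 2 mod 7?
3

7 is prime, so ord(2) divides φ(7) = 6.
Divisors of 6: 1, 2, 3, 6.
Repeated squaring: 2^1 ≡ 2, 2^2 ≡ 4, 2^4 ≡ 2 (mod 7).
Test 2^d mod 7 for each divisor d in increasing order:
2^1 ≡ 2
2^2 ≡ 4
2^3 = 2^2·2^1 ≡ 1  ← first divisor giving 1
The order is 3.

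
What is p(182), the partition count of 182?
819876908323

p(n) counts ways to write n as a sum of positive integers (order ignored).
Euler's pentagonal recurrence: p(k) = p(k-1) + p(k-2) - p(k-5) - p(k-7) + p(k-12) + p(k-15) - ... (offsets j(3j∓1)/2, signs ++--, p(0)=1, p(<0)=0).
DP table for k = 0..181: p(0)=1, p(1)=1, p(2)=2, p(3)=3, p(4)=5, p(5)=7, p(6)=11, p(7)=15, p(8)=22, p(9)=30, p(10)=42, p(11)=56, p(12)=77, p(13)=101, p(14)=135, p(15)=176, p(16)=231, p(17)=297, p(18)=385, p(19)=490, p(20)=627, p(21)=792, p(22)=1002, p(23)=1255, p(24)=1575, p(25)=1958, p(26)=2436, p(27)=3010, p(28)=3718, p(29)=4565, p(30)=5604, p(31)=6842, p(32)=8349, p(33)=10143, p(34)=12310, p(35)=14883, p(36)=17977, p(37)=21637, p(38)=26015, p(39)=31185, p(40)=37338, p(41)=44583, p(42)=53174, p(43)=63261, p(44)=75175, p(45)=89134, p(46)=105558, p(47)=124754, p(48)=147273, p(49)=173525, p(50)=204226, p(51)=239943, p(52)=281589, p(53)=329931, p(54)=386155, p(55)=451276, p(56)=526823, p(57)=614154, p(58)=715220, p(59)=831820, p(60)=966467, p(61)=1121505, p(62)=1300156, p(63)=1505499, p(64)=1741630, p(65)=2012558, p(66)=2323520, p(67)=2679689, p(68)=3087735, p(69)=3554345, p(70)=4087968, p(71)=4697205, p(72)=5392783, p(73)=6185689, p(74)=7089500, p(75)=8118264, p(76)=9289091, p(77)=10619863, p(78)=12132164, p(79)=13848650, p(80)=15796476, p(81)=18004327, p(82)=20506255, p(83)=23338469, p(84)=26543660, p(85)=30167357, p(86)=34262962, p(87)=38887673, p(88)=44108109, p(89)=49995925, p(90)=56634173, p(91)=64112359, p(92)=72533807, p(93)=82010177, p(94)=92669720, p(95)=104651419, p(96)=118114304, p(97)=133230930, p(98)=150198136, p(99)=169229875, p(100)=190569292, p(101)=214481126, p(102)=241265379, p(103)=271248950, p(104)=304801365, p(105)=342325709, p(106)=384276336, p(107)=431149389, p(108)=483502844, p(109)=541946240, p(110)=607163746, p(111)=679903203, p(112)=761002156, p(113)=851376628, p(114)=952050665, p(115)=1064144451, p(116)=1188908248, p(117)=1327710076, p(118)=1482074143, p(119)=1653668665, p(120)=1844349560, p(121)=2056148051, p(122)=2291320912, p(123)=2552338241, p(124)=2841940500, p(125)=3163127352, p(126)=3519222692, p(127)=3913864295, p(128)=4351078600, p(129)=4835271870, p(130)=5371315400, p(131)=5964539504, p(132)=6620830889, p(133)=7346629512, p(134)=8149040695, p(135)=9035836076, p(136)=10015581680, p(137)=11097645016, p(138)=12292341831, p(139)=13610949895, p(140)=15065878135, p(141)=16670689208, p(142)=18440293320, p(143)=20390982757, p(144)=22540654445, p(145)=24908858009, p(146)=27517052599, p(147)=30388671978, p(148)=33549419497, p(149)=37027355200, p(150)=40853235313, p(151)=45060624582, p(152)=49686288421, p(153)=54770336324, p(154)=60356673280, p(155)=66493182097, p(156)=73232243759, p(157)=80630964769, p(158)=88751778802, p(159)=97662728555, p(160)=107438159466, p(161)=118159068427, p(162)=129913904637, p(163)=142798995930, p(164)=156919475295, p(165)=172389800255, p(166)=189334822579, p(167)=207890420102, p(168)=228204732751, p(169)=250438925115, p(170)=274768617130, p(171)=301384802048, p(172)=330495499613, p(173)=362326859895, p(174)=397125074750, p(175)=435157697830, p(176)=476715857290, p(177)=522115831195, p(178)=571701605655, p(179)=625846753120, p(180)=684957390936, p(181)=749474411781.
Final step: p(182) = p(181) + p(180) - p(177) - p(175) + p(170) + p(167) - p(160) - p(156) + p(147) + p(142) - p(131) - p(125) + p(112) + p(105) - p(90) - p(82) + p(65) + p(56) - p(37) - p(27) + p(6)
= 749474411781 + 684957390936 - 522115831195 - 435157697830 + 274768617130 + 207890420102 - 107438159466 - 73232243759 + 30388671978 + 18440293320 - 5964539504 - 3163127352 + 761002156 + 342325709 - 56634173 - 20506255 + 2012558 + 526823 - 21637 - 3010 + 11
= 819876908323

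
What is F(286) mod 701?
570

Matrix identity: Q^n = [[F_(n+1), F_n], [F_n, F_(n-1)]] with Q = [[1,1],[1,0]].
n = 286 = 100011110₂. Square-and-multiply, entries mod 701:
Q^1 = [[1,1],[1,0]]
Q^2 = (Q^1)² = [[2,1],[1,1]]
Q^4 = (Q^2)² = [[5,3],[3,2]]
Q^8 = (Q^4)² = [[34,21],[21,13]]
Q^17 = (Q^8)²·Q = [[481,195],[195,286]]
Q^35 = (Q^17)²·Q = [[454,202],[202,252]]
Q^71 = (Q^35)²·Q = [[477,168],[168,309]]
Q^143 = (Q^71)²·Q = [[148,589],[589,260]]
Q^286 = (Q^143)² = [[99,570],[570,230]]
F_286 mod 701 = Q^286[0][1] = 570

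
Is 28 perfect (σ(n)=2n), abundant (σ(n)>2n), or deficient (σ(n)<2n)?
perfect

Proper divisors of 28: sum = 1 + 2 + 4 + 7 + 14 = 28
Since 28 = 28, 28 is perfect.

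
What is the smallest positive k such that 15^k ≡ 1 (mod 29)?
28

29 is prime, so ord(15) divides φ(29) = 28.
Divisors of 28: 1, 2, 4, 7, 14, 28.
Repeated squaring: 15^1 ≡ 15, 15^2 ≡ 22, 15^4 ≡ 20, 15^8 ≡ 23, 15^16 ≡ 7 (mod 29).
Test 15^d mod 29 for each divisor d in increasing order:
15^1 ≡ 15
15^2 ≡ 22
15^4 ≡ 20
15^7 = 15^4·15^2·15^1 ≡ 17
15^14 = 15^8·15^4·15^2 ≡ 28
15^28 = 15^16·15^8·15^4 ≡ 1  ← first divisor giving 1
The order is 28.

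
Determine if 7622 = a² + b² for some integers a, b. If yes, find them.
Not possible

Factorization: 7622 = 2 × 37 × 103
By Fermat: n is sum of two squares iff every prime p ≡ 3 (mod 4) appears to even power.
Prime(s) ≡ 3 (mod 4) with odd exponent: [(103, 1)]
Therefore 7622 cannot be expressed as a² + b².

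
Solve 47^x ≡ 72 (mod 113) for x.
106

Baby-step giant-step with step n = ⌈√113⌉ = 11.
Baby steps 47^j mod 113 (j:value) for j=0..10: 0:1, 1:47, 2:62, 3:89, 4:2, 5:94, 6:11, 7:65, 8:4, 9:75, 10:22.
Giant-step multiplier: 47^(-11) ≡ 47^(112-11) = 47^101 ≡ 20 (mod 113).
Giant steps γ_i = 72·20^i mod 113: γ_0=72, γ_1=84, γ_2=98, γ_3=39, γ_4=102, γ_5=6, γ_6=7, γ_7=27, γ_8=88, γ_9=65 (in table at j=7).
x = i·n + j = 9·11 + 7 = 106.
Check: 47^106 ≡ 72 (mod 113).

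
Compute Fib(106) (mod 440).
63

Matrix identity: Q^n = [[F_(n+1), F_n], [F_n, F_(n-1)]] with Q = [[1,1],[1,0]].
n = 106 = 1101010₂. Square-and-multiply, entries mod 440:
Q^1 = [[1,1],[1,0]]
Q^3 = (Q^1)²·Q = [[3,2],[2,1]]
Q^6 = (Q^3)² = [[13,8],[8,5]]
Q^13 = (Q^6)²·Q = [[377,233],[233,144]]
Q^26 = (Q^13)² = [[178,393],[393,225]]
Q^53 = (Q^26)²·Q = [[432,13],[13,419]]
Q^106 = (Q^53)² = [[233,63],[63,170]]
F_106 mod 440 = Q^106[0][1] = 63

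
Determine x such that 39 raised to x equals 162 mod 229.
37

Baby-step giant-step with step n = ⌈√229⌉ = 16.
Baby steps 39^j mod 229 (j:value) for j=0..15: 0:1, 1:39, 2:147, 3:8, 4:83, 5:31, 6:64, 7:206, 8:19, 9:54, 10:45, 11:152, 12:203, 13:131, 14:71, 15:21.
Giant-step multiplier: 39^(-16) ≡ 39^(228-16) = 39^212 ≡ 144 (mod 229).
Giant steps γ_i = 162·144^i mod 229: γ_0=162, γ_1=199, γ_2=31 (in table at j=5).
x = i·n + j = 2·16 + 5 = 37.
Check: 39^37 ≡ 162 (mod 229).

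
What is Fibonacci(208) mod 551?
492

Matrix identity: Q^n = [[F_(n+1), F_n], [F_n, F_(n-1)]] with Q = [[1,1],[1,0]].
n = 208 = 11010000₂. Square-and-multiply, entries mod 551:
Q^1 = [[1,1],[1,0]]
Q^3 = (Q^1)²·Q = [[3,2],[2,1]]
Q^6 = (Q^3)² = [[13,8],[8,5]]
Q^13 = (Q^6)²·Q = [[377,233],[233,144]]
Q^26 = (Q^13)² = [[262,173],[173,89]]
Q^52 = (Q^26)² = [[495,113],[113,382]]
Q^104 = (Q^52)² = [[477,472],[472,5]]
Q^208 = (Q^104)² = [[146,492],[492,205]]
F_208 mod 551 = Q^208[0][1] = 492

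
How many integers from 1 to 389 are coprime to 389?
388

389 = 389
φ(n) = n × ∏(1 - 1/p) for each prime p dividing n
φ(389) = 389 × (1 - 1/389) = 388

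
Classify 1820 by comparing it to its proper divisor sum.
abundant

Proper divisors of 1820: sum = 1 + 2 + 4 + 5 + 7 + 10 + 13 + 14 + ... + 260 + 364 + 455 + 910 (23 divisors) = 2884
Since 2884 > 1820, 1820 is abundant.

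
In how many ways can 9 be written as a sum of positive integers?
30

p(n) counts ways to write n as a sum of positive integers (order ignored).
Examples: 9; 8 + 1; 7 + 2; 7 + 1 + 1; 6 + 3; ... (30 total)
p(9) = 30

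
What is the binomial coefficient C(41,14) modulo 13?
6

Using Lucas' theorem:
Write n=41 and k=14 in base 13:
n in base 13: [3, 2]
k in base 13: [1, 1]
C(41,14) mod 13 = ∏ C(n_i, k_i) mod 13
Digit binomials (mod 13): C(3,1) = 3; C(2,1) = 2
Product: 3 × 2 = 6 ≡ 6 (mod 13)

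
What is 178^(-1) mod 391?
134

gcd(178, 391) = 1, so the inverse exists.
Extended Euclidean algorithm on (391, 178):
391 = 2 × 178 + 35  ⟹  35 = (1)·391 + (-2)·178
178 = 5 × 35 + 3  ⟹  3 = (-5)·391 + (11)·178
35 = 11 × 3 + 2  ⟹  2 = (56)·391 + (-123)·178
3 = 1 × 2 + 1  ⟹  1 = (-61)·391 + (134)·178
So (134)·178 ≡ 1 (mod 391), i.e. 178^(-1) ≡ 134 (mod 391).
Check: 178 × 134 = 23852 ≡ 1 (mod 391)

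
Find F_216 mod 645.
132

Matrix identity: Q^n = [[F_(n+1), F_n], [F_n, F_(n-1)]] with Q = [[1,1],[1,0]].
n = 216 = 11011000₂. Square-and-multiply, entries mod 645:
Q^1 = [[1,1],[1,0]]
Q^3 = (Q^1)²·Q = [[3,2],[2,1]]
Q^6 = (Q^3)² = [[13,8],[8,5]]
Q^13 = (Q^6)²·Q = [[377,233],[233,144]]
Q^27 = (Q^13)²·Q = [[471,338],[338,133]]
Q^54 = (Q^27)² = [[40,332],[332,353]]
Q^108 = (Q^54)² = [[239,186],[186,53]]
Q^216 = (Q^108)² = [[127,132],[132,640]]
F_216 mod 645 = Q^216[0][1] = 132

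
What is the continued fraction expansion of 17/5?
[3; 2, 2]

Euclidean algorithm steps:
17 = 3 × 5 + 2
5 = 2 × 2 + 1
2 = 2 × 1 + 0
Continued fraction: [3; 2, 2]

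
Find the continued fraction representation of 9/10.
[0; 1, 9]

Euclidean algorithm steps:
9 = 0 × 10 + 9
10 = 1 × 9 + 1
9 = 9 × 1 + 0
Continued fraction: [0; 1, 9]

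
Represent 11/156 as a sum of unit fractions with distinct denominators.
1/15 + 1/260

Greedy algorithm:
11/156: ceiling(156/11) = 15, use 1/15
1/260: ceiling(260/1) = 260, use 1/260
Result: 11/156 = 1/15 + 1/260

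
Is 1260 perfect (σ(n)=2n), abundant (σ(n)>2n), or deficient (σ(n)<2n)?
abundant

Proper divisors of 1260: sum = 1 + 2 + 3 + 4 + 5 + 6 + 7 + 9 + ... + 252 + 315 + 420 + 630 (35 divisors) = 3108
Since 3108 > 1260, 1260 is abundant.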